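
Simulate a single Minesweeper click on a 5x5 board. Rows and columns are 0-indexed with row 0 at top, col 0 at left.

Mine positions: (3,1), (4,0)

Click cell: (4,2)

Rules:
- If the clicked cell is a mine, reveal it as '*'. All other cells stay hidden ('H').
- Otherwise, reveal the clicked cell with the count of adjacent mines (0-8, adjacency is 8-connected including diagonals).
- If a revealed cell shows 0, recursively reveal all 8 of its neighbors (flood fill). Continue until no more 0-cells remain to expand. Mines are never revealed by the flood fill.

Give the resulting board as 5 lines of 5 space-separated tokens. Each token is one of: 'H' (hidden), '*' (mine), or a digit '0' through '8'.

H H H H H
H H H H H
H H H H H
H H H H H
H H 1 H H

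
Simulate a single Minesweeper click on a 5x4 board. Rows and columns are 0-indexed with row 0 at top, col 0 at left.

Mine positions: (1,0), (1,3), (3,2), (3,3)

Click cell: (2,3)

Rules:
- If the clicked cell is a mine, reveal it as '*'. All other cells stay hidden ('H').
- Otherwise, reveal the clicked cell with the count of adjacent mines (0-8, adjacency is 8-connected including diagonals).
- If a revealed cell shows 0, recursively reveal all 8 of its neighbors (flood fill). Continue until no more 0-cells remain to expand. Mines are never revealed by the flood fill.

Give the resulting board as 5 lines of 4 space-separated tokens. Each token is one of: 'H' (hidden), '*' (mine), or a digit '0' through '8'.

H H H H
H H H H
H H H 3
H H H H
H H H H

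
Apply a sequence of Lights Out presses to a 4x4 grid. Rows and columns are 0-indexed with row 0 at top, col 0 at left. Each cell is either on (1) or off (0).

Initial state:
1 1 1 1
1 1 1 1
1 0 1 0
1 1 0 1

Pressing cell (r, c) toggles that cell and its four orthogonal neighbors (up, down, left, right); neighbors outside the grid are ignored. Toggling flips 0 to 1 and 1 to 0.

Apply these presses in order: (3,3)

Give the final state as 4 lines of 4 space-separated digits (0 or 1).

Answer: 1 1 1 1
1 1 1 1
1 0 1 1
1 1 1 0

Derivation:
After press 1 at (3,3):
1 1 1 1
1 1 1 1
1 0 1 1
1 1 1 0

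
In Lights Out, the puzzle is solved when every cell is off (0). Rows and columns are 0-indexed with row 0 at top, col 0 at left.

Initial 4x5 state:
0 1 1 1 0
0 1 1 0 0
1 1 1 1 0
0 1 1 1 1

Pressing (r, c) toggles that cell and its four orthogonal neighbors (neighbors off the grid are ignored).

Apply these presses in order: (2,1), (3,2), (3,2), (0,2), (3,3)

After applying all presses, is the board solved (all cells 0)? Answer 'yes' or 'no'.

Answer: yes

Derivation:
After press 1 at (2,1):
0 1 1 1 0
0 0 1 0 0
0 0 0 1 0
0 0 1 1 1

After press 2 at (3,2):
0 1 1 1 0
0 0 1 0 0
0 0 1 1 0
0 1 0 0 1

After press 3 at (3,2):
0 1 1 1 0
0 0 1 0 0
0 0 0 1 0
0 0 1 1 1

After press 4 at (0,2):
0 0 0 0 0
0 0 0 0 0
0 0 0 1 0
0 0 1 1 1

After press 5 at (3,3):
0 0 0 0 0
0 0 0 0 0
0 0 0 0 0
0 0 0 0 0

Lights still on: 0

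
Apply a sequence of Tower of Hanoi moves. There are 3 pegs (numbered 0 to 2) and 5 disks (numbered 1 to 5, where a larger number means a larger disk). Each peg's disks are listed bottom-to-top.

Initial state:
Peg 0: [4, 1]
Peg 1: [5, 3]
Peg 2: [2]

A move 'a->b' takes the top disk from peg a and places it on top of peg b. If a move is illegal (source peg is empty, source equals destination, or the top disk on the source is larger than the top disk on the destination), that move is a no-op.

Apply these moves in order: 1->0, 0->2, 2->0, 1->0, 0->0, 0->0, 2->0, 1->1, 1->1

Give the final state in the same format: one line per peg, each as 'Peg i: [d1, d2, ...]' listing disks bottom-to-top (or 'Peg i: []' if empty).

After move 1 (1->0):
Peg 0: [4, 1]
Peg 1: [5, 3]
Peg 2: [2]

After move 2 (0->2):
Peg 0: [4]
Peg 1: [5, 3]
Peg 2: [2, 1]

After move 3 (2->0):
Peg 0: [4, 1]
Peg 1: [5, 3]
Peg 2: [2]

After move 4 (1->0):
Peg 0: [4, 1]
Peg 1: [5, 3]
Peg 2: [2]

After move 5 (0->0):
Peg 0: [4, 1]
Peg 1: [5, 3]
Peg 2: [2]

After move 6 (0->0):
Peg 0: [4, 1]
Peg 1: [5, 3]
Peg 2: [2]

After move 7 (2->0):
Peg 0: [4, 1]
Peg 1: [5, 3]
Peg 2: [2]

After move 8 (1->1):
Peg 0: [4, 1]
Peg 1: [5, 3]
Peg 2: [2]

After move 9 (1->1):
Peg 0: [4, 1]
Peg 1: [5, 3]
Peg 2: [2]

Answer: Peg 0: [4, 1]
Peg 1: [5, 3]
Peg 2: [2]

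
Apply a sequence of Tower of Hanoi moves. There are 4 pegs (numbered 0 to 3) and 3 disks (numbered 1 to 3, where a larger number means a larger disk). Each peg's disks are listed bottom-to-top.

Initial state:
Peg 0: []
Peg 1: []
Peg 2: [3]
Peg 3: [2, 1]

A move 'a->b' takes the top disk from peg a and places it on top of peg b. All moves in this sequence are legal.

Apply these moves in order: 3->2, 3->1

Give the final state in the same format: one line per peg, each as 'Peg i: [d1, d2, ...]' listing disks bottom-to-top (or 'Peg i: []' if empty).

Answer: Peg 0: []
Peg 1: [2]
Peg 2: [3, 1]
Peg 3: []

Derivation:
After move 1 (3->2):
Peg 0: []
Peg 1: []
Peg 2: [3, 1]
Peg 3: [2]

After move 2 (3->1):
Peg 0: []
Peg 1: [2]
Peg 2: [3, 1]
Peg 3: []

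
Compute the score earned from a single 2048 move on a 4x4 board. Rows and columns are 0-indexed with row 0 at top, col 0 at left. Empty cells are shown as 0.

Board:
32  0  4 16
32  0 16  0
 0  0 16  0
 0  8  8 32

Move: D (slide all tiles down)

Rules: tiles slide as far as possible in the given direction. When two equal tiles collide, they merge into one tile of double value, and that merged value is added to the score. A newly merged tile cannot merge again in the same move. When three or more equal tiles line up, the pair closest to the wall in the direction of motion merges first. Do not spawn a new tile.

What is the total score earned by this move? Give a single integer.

Answer: 96

Derivation:
Slide down:
col 0: [32, 32, 0, 0] -> [0, 0, 0, 64]  score +64 (running 64)
col 1: [0, 0, 0, 8] -> [0, 0, 0, 8]  score +0 (running 64)
col 2: [4, 16, 16, 8] -> [0, 4, 32, 8]  score +32 (running 96)
col 3: [16, 0, 0, 32] -> [0, 0, 16, 32]  score +0 (running 96)
Board after move:
 0  0  0  0
 0  0  4  0
 0  0 32 16
64  8  8 32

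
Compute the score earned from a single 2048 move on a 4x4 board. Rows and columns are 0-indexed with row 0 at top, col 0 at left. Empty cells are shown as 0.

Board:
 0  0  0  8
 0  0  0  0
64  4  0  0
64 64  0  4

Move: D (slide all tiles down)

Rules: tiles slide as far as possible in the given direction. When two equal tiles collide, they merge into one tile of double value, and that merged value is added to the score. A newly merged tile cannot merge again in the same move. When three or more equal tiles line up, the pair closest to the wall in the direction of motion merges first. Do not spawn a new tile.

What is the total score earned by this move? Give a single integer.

Answer: 128

Derivation:
Slide down:
col 0: [0, 0, 64, 64] -> [0, 0, 0, 128]  score +128 (running 128)
col 1: [0, 0, 4, 64] -> [0, 0, 4, 64]  score +0 (running 128)
col 2: [0, 0, 0, 0] -> [0, 0, 0, 0]  score +0 (running 128)
col 3: [8, 0, 0, 4] -> [0, 0, 8, 4]  score +0 (running 128)
Board after move:
  0   0   0   0
  0   0   0   0
  0   4   0   8
128  64   0   4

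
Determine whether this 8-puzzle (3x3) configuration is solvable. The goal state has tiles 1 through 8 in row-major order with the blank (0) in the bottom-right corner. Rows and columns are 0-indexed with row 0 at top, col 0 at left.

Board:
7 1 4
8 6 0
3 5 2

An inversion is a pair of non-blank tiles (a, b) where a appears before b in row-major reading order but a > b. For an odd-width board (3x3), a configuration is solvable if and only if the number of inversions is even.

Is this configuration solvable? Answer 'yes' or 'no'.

Answer: no

Derivation:
Inversions (pairs i<j in row-major order where tile[i] > tile[j] > 0): 17
17 is odd, so the puzzle is not solvable.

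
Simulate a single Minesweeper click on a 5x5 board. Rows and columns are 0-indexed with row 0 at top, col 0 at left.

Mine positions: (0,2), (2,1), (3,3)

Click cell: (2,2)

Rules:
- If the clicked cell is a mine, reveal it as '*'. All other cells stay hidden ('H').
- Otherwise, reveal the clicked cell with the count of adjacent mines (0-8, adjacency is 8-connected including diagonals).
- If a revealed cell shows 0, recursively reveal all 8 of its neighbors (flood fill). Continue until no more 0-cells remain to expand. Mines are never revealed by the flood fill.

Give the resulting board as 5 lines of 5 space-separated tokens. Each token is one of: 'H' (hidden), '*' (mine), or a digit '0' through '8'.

H H H H H
H H H H H
H H 2 H H
H H H H H
H H H H H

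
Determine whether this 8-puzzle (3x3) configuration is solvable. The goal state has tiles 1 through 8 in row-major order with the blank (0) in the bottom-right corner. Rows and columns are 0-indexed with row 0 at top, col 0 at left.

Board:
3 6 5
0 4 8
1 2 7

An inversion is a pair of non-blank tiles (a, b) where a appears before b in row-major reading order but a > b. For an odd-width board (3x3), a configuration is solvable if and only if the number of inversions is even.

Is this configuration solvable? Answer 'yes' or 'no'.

Inversions (pairs i<j in row-major order where tile[i] > tile[j] > 0): 14
14 is even, so the puzzle is solvable.

Answer: yes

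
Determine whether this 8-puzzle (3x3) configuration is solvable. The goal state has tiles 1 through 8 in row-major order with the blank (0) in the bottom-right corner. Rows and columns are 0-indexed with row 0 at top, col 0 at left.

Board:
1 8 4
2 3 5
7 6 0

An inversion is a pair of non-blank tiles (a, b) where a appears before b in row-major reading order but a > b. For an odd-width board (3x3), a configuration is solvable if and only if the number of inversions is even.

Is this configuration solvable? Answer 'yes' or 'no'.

Answer: no

Derivation:
Inversions (pairs i<j in row-major order where tile[i] > tile[j] > 0): 9
9 is odd, so the puzzle is not solvable.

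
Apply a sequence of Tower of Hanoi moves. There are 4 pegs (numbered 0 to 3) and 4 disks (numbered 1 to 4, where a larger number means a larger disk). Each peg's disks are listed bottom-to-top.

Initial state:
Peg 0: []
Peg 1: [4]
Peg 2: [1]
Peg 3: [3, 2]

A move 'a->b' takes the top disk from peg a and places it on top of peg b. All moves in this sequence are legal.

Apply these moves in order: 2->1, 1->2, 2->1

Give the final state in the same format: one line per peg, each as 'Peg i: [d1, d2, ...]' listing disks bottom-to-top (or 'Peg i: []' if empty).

After move 1 (2->1):
Peg 0: []
Peg 1: [4, 1]
Peg 2: []
Peg 3: [3, 2]

After move 2 (1->2):
Peg 0: []
Peg 1: [4]
Peg 2: [1]
Peg 3: [3, 2]

After move 3 (2->1):
Peg 0: []
Peg 1: [4, 1]
Peg 2: []
Peg 3: [3, 2]

Answer: Peg 0: []
Peg 1: [4, 1]
Peg 2: []
Peg 3: [3, 2]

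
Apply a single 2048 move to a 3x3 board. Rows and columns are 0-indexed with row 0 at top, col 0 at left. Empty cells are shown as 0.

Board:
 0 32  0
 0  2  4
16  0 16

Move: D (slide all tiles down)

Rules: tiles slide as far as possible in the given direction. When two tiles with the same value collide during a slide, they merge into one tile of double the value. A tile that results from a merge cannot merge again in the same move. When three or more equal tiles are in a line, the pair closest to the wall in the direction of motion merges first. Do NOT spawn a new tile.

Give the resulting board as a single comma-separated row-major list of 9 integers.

Slide down:
col 0: [0, 0, 16] -> [0, 0, 16]
col 1: [32, 2, 0] -> [0, 32, 2]
col 2: [0, 4, 16] -> [0, 4, 16]

Answer: 0, 0, 0, 0, 32, 4, 16, 2, 16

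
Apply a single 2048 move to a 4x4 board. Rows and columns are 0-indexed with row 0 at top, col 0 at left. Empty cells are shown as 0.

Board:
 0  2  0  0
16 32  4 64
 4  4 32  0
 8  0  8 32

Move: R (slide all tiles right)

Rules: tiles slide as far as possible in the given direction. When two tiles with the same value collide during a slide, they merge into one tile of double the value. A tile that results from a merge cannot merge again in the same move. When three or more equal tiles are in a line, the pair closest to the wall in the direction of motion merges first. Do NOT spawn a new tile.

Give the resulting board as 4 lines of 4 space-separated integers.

Answer:  0  0  0  2
16 32  4 64
 0  0  8 32
 0  0 16 32

Derivation:
Slide right:
row 0: [0, 2, 0, 0] -> [0, 0, 0, 2]
row 1: [16, 32, 4, 64] -> [16, 32, 4, 64]
row 2: [4, 4, 32, 0] -> [0, 0, 8, 32]
row 3: [8, 0, 8, 32] -> [0, 0, 16, 32]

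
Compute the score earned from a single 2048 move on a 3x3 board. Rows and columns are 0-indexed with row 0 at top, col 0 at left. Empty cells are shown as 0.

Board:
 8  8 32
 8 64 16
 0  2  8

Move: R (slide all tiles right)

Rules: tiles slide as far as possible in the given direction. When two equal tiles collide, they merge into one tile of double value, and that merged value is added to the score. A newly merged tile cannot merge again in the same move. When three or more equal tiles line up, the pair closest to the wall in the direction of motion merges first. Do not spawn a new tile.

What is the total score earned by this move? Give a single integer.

Slide right:
row 0: [8, 8, 32] -> [0, 16, 32]  score +16 (running 16)
row 1: [8, 64, 16] -> [8, 64, 16]  score +0 (running 16)
row 2: [0, 2, 8] -> [0, 2, 8]  score +0 (running 16)
Board after move:
 0 16 32
 8 64 16
 0  2  8

Answer: 16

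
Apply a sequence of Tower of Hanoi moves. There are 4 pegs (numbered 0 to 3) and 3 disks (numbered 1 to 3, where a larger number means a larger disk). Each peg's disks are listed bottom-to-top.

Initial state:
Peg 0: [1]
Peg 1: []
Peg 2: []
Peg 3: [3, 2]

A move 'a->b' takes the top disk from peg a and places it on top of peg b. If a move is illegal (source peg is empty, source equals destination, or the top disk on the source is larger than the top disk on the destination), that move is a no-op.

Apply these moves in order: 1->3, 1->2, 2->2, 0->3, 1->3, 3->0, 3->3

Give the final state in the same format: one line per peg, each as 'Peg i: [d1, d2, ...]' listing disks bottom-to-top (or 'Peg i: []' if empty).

After move 1 (1->3):
Peg 0: [1]
Peg 1: []
Peg 2: []
Peg 3: [3, 2]

After move 2 (1->2):
Peg 0: [1]
Peg 1: []
Peg 2: []
Peg 3: [3, 2]

After move 3 (2->2):
Peg 0: [1]
Peg 1: []
Peg 2: []
Peg 3: [3, 2]

After move 4 (0->3):
Peg 0: []
Peg 1: []
Peg 2: []
Peg 3: [3, 2, 1]

After move 5 (1->3):
Peg 0: []
Peg 1: []
Peg 2: []
Peg 3: [3, 2, 1]

After move 6 (3->0):
Peg 0: [1]
Peg 1: []
Peg 2: []
Peg 3: [3, 2]

After move 7 (3->3):
Peg 0: [1]
Peg 1: []
Peg 2: []
Peg 3: [3, 2]

Answer: Peg 0: [1]
Peg 1: []
Peg 2: []
Peg 3: [3, 2]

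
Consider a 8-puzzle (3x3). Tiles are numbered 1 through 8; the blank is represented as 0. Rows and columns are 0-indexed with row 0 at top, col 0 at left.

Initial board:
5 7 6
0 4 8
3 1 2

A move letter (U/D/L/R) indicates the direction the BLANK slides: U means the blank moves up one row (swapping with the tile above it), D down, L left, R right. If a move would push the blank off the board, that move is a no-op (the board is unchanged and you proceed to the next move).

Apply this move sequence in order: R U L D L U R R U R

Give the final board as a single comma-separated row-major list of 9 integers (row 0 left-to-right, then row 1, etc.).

After move 1 (R):
5 7 6
4 0 8
3 1 2

After move 2 (U):
5 0 6
4 7 8
3 1 2

After move 3 (L):
0 5 6
4 7 8
3 1 2

After move 4 (D):
4 5 6
0 7 8
3 1 2

After move 5 (L):
4 5 6
0 7 8
3 1 2

After move 6 (U):
0 5 6
4 7 8
3 1 2

After move 7 (R):
5 0 6
4 7 8
3 1 2

After move 8 (R):
5 6 0
4 7 8
3 1 2

After move 9 (U):
5 6 0
4 7 8
3 1 2

After move 10 (R):
5 6 0
4 7 8
3 1 2

Answer: 5, 6, 0, 4, 7, 8, 3, 1, 2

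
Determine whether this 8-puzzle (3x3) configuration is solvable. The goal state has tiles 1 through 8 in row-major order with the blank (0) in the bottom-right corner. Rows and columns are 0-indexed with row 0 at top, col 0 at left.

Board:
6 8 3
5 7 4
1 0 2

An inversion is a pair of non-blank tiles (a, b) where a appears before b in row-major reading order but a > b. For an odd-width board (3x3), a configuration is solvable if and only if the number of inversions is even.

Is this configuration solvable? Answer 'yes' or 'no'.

Inversions (pairs i<j in row-major order where tile[i] > tile[j] > 0): 21
21 is odd, so the puzzle is not solvable.

Answer: no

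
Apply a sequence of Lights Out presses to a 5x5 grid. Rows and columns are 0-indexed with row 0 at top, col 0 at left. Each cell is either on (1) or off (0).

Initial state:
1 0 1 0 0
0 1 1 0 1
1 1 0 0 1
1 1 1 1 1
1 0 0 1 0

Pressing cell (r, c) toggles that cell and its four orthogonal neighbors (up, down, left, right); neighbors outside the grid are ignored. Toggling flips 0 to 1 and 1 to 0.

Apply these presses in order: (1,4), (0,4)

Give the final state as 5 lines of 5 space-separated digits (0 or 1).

Answer: 1 0 1 1 0
0 1 1 1 1
1 1 0 0 0
1 1 1 1 1
1 0 0 1 0

Derivation:
After press 1 at (1,4):
1 0 1 0 1
0 1 1 1 0
1 1 0 0 0
1 1 1 1 1
1 0 0 1 0

After press 2 at (0,4):
1 0 1 1 0
0 1 1 1 1
1 1 0 0 0
1 1 1 1 1
1 0 0 1 0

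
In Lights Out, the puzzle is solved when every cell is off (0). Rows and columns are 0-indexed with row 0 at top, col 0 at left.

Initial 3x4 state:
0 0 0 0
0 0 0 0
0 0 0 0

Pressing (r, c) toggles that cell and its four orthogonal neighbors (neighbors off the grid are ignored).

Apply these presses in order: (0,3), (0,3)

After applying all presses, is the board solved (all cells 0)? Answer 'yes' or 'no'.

Answer: yes

Derivation:
After press 1 at (0,3):
0 0 1 1
0 0 0 1
0 0 0 0

After press 2 at (0,3):
0 0 0 0
0 0 0 0
0 0 0 0

Lights still on: 0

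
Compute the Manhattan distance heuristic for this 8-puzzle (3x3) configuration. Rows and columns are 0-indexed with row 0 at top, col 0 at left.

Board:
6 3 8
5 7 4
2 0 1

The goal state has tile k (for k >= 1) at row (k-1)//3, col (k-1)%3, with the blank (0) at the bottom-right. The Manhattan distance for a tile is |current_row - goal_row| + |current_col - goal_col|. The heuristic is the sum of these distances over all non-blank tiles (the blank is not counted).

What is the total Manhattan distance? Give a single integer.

Tile 6: (0,0)->(1,2) = 3
Tile 3: (0,1)->(0,2) = 1
Tile 8: (0,2)->(2,1) = 3
Tile 5: (1,0)->(1,1) = 1
Tile 7: (1,1)->(2,0) = 2
Tile 4: (1,2)->(1,0) = 2
Tile 2: (2,0)->(0,1) = 3
Tile 1: (2,2)->(0,0) = 4
Sum: 3 + 1 + 3 + 1 + 2 + 2 + 3 + 4 = 19

Answer: 19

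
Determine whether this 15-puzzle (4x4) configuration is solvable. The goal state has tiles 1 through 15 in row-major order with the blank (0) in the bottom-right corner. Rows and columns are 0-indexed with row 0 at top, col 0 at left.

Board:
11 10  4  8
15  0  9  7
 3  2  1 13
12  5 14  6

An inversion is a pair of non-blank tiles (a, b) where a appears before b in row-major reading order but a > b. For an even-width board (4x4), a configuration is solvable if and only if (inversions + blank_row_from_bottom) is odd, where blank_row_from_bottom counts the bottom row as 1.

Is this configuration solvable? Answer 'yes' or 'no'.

Inversions: 58
Blank is in row 1 (0-indexed from top), which is row 3 counting from the bottom (bottom = 1).
58 + 3 = 61, which is odd, so the puzzle is solvable.

Answer: yes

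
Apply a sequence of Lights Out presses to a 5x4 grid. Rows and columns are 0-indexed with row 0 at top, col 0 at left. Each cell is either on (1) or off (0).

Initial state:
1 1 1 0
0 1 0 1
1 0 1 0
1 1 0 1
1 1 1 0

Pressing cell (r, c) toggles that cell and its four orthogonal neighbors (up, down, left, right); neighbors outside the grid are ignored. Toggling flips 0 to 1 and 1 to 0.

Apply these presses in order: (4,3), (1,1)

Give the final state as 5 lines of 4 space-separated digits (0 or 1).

Answer: 1 0 1 0
1 0 1 1
1 1 1 0
1 1 0 0
1 1 0 1

Derivation:
After press 1 at (4,3):
1 1 1 0
0 1 0 1
1 0 1 0
1 1 0 0
1 1 0 1

After press 2 at (1,1):
1 0 1 0
1 0 1 1
1 1 1 0
1 1 0 0
1 1 0 1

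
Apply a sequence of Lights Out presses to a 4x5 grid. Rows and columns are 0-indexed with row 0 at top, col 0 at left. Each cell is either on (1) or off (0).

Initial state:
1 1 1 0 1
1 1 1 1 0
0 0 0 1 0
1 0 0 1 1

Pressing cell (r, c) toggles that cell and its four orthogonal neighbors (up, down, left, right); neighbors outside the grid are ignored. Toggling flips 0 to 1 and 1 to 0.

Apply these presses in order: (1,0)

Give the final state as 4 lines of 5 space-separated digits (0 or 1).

After press 1 at (1,0):
0 1 1 0 1
0 0 1 1 0
1 0 0 1 0
1 0 0 1 1

Answer: 0 1 1 0 1
0 0 1 1 0
1 0 0 1 0
1 0 0 1 1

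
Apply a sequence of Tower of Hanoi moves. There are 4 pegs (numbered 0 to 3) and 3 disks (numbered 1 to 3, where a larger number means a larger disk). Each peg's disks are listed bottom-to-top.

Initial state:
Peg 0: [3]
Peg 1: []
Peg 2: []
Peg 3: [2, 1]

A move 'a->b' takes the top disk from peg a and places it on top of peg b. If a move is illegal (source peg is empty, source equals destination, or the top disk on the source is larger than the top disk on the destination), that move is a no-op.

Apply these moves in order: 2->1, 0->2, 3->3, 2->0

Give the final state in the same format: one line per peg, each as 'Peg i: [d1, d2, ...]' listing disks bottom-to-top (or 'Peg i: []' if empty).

After move 1 (2->1):
Peg 0: [3]
Peg 1: []
Peg 2: []
Peg 3: [2, 1]

After move 2 (0->2):
Peg 0: []
Peg 1: []
Peg 2: [3]
Peg 3: [2, 1]

After move 3 (3->3):
Peg 0: []
Peg 1: []
Peg 2: [3]
Peg 3: [2, 1]

After move 4 (2->0):
Peg 0: [3]
Peg 1: []
Peg 2: []
Peg 3: [2, 1]

Answer: Peg 0: [3]
Peg 1: []
Peg 2: []
Peg 3: [2, 1]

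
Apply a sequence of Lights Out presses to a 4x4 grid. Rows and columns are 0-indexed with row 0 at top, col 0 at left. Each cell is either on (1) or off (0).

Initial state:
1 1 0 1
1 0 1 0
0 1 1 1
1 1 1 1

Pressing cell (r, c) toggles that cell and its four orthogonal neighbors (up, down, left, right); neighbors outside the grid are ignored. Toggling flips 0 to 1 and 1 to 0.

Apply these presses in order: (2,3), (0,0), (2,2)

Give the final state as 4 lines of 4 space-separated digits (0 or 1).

After press 1 at (2,3):
1 1 0 1
1 0 1 1
0 1 0 0
1 1 1 0

After press 2 at (0,0):
0 0 0 1
0 0 1 1
0 1 0 0
1 1 1 0

After press 3 at (2,2):
0 0 0 1
0 0 0 1
0 0 1 1
1 1 0 0

Answer: 0 0 0 1
0 0 0 1
0 0 1 1
1 1 0 0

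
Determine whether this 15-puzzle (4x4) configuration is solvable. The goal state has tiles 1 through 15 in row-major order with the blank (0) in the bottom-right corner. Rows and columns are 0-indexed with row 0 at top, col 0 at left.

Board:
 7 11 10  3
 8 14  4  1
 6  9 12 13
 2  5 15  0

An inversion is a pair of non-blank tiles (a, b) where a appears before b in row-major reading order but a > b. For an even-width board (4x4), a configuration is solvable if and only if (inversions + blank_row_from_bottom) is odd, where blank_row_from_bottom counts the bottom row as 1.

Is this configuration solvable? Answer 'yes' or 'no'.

Answer: yes

Derivation:
Inversions: 48
Blank is in row 3 (0-indexed from top), which is row 1 counting from the bottom (bottom = 1).
48 + 1 = 49, which is odd, so the puzzle is solvable.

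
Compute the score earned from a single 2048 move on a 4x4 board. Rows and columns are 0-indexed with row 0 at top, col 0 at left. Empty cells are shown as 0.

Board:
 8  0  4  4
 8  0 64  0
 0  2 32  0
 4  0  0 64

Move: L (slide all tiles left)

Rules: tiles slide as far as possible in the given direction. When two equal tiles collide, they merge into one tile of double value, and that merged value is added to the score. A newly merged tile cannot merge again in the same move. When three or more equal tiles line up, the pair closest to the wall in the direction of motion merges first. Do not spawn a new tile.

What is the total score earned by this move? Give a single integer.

Slide left:
row 0: [8, 0, 4, 4] -> [8, 8, 0, 0]  score +8 (running 8)
row 1: [8, 0, 64, 0] -> [8, 64, 0, 0]  score +0 (running 8)
row 2: [0, 2, 32, 0] -> [2, 32, 0, 0]  score +0 (running 8)
row 3: [4, 0, 0, 64] -> [4, 64, 0, 0]  score +0 (running 8)
Board after move:
 8  8  0  0
 8 64  0  0
 2 32  0  0
 4 64  0  0

Answer: 8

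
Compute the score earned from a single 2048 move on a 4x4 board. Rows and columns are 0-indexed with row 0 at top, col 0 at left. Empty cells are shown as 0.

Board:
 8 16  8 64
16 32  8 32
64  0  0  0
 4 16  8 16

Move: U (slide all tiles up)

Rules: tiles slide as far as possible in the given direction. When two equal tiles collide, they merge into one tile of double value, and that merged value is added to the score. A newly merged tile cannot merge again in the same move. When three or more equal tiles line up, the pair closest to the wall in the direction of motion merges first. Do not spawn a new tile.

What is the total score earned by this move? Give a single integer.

Answer: 16

Derivation:
Slide up:
col 0: [8, 16, 64, 4] -> [8, 16, 64, 4]  score +0 (running 0)
col 1: [16, 32, 0, 16] -> [16, 32, 16, 0]  score +0 (running 0)
col 2: [8, 8, 0, 8] -> [16, 8, 0, 0]  score +16 (running 16)
col 3: [64, 32, 0, 16] -> [64, 32, 16, 0]  score +0 (running 16)
Board after move:
 8 16 16 64
16 32  8 32
64 16  0 16
 4  0  0  0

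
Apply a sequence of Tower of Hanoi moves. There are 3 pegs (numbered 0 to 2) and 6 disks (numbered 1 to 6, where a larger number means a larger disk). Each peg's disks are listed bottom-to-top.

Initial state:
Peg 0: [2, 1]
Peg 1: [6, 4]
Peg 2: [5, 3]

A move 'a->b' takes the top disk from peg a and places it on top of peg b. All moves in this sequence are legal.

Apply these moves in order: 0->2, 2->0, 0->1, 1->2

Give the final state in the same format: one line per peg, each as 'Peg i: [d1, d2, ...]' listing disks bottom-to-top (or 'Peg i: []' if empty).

After move 1 (0->2):
Peg 0: [2]
Peg 1: [6, 4]
Peg 2: [5, 3, 1]

After move 2 (2->0):
Peg 0: [2, 1]
Peg 1: [6, 4]
Peg 2: [5, 3]

After move 3 (0->1):
Peg 0: [2]
Peg 1: [6, 4, 1]
Peg 2: [5, 3]

After move 4 (1->2):
Peg 0: [2]
Peg 1: [6, 4]
Peg 2: [5, 3, 1]

Answer: Peg 0: [2]
Peg 1: [6, 4]
Peg 2: [5, 3, 1]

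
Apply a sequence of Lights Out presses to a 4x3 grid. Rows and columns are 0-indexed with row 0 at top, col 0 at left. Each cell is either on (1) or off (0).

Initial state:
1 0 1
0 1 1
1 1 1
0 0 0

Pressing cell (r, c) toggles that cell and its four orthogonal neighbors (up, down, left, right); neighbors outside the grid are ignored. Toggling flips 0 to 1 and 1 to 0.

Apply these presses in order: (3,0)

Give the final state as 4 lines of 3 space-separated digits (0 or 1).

Answer: 1 0 1
0 1 1
0 1 1
1 1 0

Derivation:
After press 1 at (3,0):
1 0 1
0 1 1
0 1 1
1 1 0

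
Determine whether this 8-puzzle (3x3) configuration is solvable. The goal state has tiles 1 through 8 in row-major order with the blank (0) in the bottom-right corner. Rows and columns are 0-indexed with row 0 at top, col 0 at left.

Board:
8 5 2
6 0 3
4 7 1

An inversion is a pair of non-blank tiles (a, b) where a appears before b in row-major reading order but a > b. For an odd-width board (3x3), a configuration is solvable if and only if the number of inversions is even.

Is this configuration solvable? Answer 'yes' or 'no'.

Answer: yes

Derivation:
Inversions (pairs i<j in row-major order where tile[i] > tile[j] > 0): 18
18 is even, so the puzzle is solvable.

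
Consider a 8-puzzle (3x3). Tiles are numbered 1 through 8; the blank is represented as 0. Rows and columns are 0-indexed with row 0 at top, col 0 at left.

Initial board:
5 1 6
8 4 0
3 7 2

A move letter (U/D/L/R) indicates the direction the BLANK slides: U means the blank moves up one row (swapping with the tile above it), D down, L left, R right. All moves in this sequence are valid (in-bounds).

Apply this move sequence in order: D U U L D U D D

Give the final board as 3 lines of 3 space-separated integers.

Answer: 5 4 1
8 7 6
3 0 2

Derivation:
After move 1 (D):
5 1 6
8 4 2
3 7 0

After move 2 (U):
5 1 6
8 4 0
3 7 2

After move 3 (U):
5 1 0
8 4 6
3 7 2

After move 4 (L):
5 0 1
8 4 6
3 7 2

After move 5 (D):
5 4 1
8 0 6
3 7 2

After move 6 (U):
5 0 1
8 4 6
3 7 2

After move 7 (D):
5 4 1
8 0 6
3 7 2

After move 8 (D):
5 4 1
8 7 6
3 0 2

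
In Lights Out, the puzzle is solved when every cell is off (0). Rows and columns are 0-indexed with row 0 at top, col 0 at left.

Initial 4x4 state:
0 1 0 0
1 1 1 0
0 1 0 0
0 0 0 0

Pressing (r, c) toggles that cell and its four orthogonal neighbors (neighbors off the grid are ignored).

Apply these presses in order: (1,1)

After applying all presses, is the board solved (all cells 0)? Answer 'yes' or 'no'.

Answer: yes

Derivation:
After press 1 at (1,1):
0 0 0 0
0 0 0 0
0 0 0 0
0 0 0 0

Lights still on: 0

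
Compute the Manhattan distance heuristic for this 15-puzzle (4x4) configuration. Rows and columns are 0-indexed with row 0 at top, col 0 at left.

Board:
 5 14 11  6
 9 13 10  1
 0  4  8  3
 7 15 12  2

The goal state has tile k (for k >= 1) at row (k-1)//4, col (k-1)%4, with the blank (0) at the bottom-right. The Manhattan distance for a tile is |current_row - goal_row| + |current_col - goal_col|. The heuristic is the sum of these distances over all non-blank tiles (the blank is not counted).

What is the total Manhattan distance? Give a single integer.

Tile 5: (0,0)->(1,0) = 1
Tile 14: (0,1)->(3,1) = 3
Tile 11: (0,2)->(2,2) = 2
Tile 6: (0,3)->(1,1) = 3
Tile 9: (1,0)->(2,0) = 1
Tile 13: (1,1)->(3,0) = 3
Tile 10: (1,2)->(2,1) = 2
Tile 1: (1,3)->(0,0) = 4
Tile 4: (2,1)->(0,3) = 4
Tile 8: (2,2)->(1,3) = 2
Tile 3: (2,3)->(0,2) = 3
Tile 7: (3,0)->(1,2) = 4
Tile 15: (3,1)->(3,2) = 1
Tile 12: (3,2)->(2,3) = 2
Tile 2: (3,3)->(0,1) = 5
Sum: 1 + 3 + 2 + 3 + 1 + 3 + 2 + 4 + 4 + 2 + 3 + 4 + 1 + 2 + 5 = 40

Answer: 40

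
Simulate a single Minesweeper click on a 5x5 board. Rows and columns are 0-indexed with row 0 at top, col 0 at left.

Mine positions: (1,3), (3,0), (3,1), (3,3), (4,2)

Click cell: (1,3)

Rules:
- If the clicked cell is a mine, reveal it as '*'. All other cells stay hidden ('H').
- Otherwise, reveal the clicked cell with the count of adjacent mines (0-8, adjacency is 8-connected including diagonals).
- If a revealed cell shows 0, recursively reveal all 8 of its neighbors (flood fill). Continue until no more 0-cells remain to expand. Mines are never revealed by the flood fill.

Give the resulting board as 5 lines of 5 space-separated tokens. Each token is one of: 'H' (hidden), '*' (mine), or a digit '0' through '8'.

H H H H H
H H H * H
H H H H H
H H H H H
H H H H H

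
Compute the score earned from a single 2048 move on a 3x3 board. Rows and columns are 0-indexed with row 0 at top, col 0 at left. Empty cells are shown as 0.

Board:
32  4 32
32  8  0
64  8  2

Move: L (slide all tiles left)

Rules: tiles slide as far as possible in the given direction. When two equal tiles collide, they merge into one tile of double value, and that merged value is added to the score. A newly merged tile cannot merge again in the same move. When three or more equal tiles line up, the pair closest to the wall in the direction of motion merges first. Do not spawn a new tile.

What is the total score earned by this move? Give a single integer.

Slide left:
row 0: [32, 4, 32] -> [32, 4, 32]  score +0 (running 0)
row 1: [32, 8, 0] -> [32, 8, 0]  score +0 (running 0)
row 2: [64, 8, 2] -> [64, 8, 2]  score +0 (running 0)
Board after move:
32  4 32
32  8  0
64  8  2

Answer: 0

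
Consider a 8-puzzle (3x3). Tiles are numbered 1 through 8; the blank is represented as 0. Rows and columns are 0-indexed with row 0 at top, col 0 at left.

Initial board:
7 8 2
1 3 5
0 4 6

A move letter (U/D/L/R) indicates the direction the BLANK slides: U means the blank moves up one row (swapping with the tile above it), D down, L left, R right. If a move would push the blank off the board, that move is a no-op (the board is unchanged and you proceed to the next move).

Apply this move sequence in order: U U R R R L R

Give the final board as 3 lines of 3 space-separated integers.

After move 1 (U):
7 8 2
0 3 5
1 4 6

After move 2 (U):
0 8 2
7 3 5
1 4 6

After move 3 (R):
8 0 2
7 3 5
1 4 6

After move 4 (R):
8 2 0
7 3 5
1 4 6

After move 5 (R):
8 2 0
7 3 5
1 4 6

After move 6 (L):
8 0 2
7 3 5
1 4 6

After move 7 (R):
8 2 0
7 3 5
1 4 6

Answer: 8 2 0
7 3 5
1 4 6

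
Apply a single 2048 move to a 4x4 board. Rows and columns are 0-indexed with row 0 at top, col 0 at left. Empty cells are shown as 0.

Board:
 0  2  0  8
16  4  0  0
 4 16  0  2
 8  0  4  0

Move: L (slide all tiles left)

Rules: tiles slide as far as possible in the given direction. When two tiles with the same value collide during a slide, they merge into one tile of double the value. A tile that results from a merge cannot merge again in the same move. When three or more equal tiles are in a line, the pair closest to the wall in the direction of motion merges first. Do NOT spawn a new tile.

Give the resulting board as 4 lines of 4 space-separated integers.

Answer:  2  8  0  0
16  4  0  0
 4 16  2  0
 8  4  0  0

Derivation:
Slide left:
row 0: [0, 2, 0, 8] -> [2, 8, 0, 0]
row 1: [16, 4, 0, 0] -> [16, 4, 0, 0]
row 2: [4, 16, 0, 2] -> [4, 16, 2, 0]
row 3: [8, 0, 4, 0] -> [8, 4, 0, 0]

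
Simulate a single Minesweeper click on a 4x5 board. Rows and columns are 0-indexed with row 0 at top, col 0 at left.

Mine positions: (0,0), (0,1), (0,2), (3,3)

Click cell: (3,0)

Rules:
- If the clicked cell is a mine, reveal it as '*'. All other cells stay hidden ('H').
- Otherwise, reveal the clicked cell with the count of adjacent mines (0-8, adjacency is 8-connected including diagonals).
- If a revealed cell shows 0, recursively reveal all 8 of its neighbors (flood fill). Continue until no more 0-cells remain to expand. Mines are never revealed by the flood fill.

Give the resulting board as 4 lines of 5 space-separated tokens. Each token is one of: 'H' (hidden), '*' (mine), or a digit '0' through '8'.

H H H H H
2 3 2 H H
0 0 1 H H
0 0 1 H H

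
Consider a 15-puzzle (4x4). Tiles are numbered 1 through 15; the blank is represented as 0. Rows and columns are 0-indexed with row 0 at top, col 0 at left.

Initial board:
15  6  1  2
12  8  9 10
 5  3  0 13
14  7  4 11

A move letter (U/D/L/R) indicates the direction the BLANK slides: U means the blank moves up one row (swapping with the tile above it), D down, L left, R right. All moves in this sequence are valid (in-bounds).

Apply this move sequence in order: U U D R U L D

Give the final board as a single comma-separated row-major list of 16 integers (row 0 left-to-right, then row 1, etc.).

Answer: 15, 6, 10, 1, 12, 8, 0, 2, 5, 3, 9, 13, 14, 7, 4, 11

Derivation:
After move 1 (U):
15  6  1  2
12  8  0 10
 5  3  9 13
14  7  4 11

After move 2 (U):
15  6  0  2
12  8  1 10
 5  3  9 13
14  7  4 11

After move 3 (D):
15  6  1  2
12  8  0 10
 5  3  9 13
14  7  4 11

After move 4 (R):
15  6  1  2
12  8 10  0
 5  3  9 13
14  7  4 11

After move 5 (U):
15  6  1  0
12  8 10  2
 5  3  9 13
14  7  4 11

After move 6 (L):
15  6  0  1
12  8 10  2
 5  3  9 13
14  7  4 11

After move 7 (D):
15  6 10  1
12  8  0  2
 5  3  9 13
14  7  4 11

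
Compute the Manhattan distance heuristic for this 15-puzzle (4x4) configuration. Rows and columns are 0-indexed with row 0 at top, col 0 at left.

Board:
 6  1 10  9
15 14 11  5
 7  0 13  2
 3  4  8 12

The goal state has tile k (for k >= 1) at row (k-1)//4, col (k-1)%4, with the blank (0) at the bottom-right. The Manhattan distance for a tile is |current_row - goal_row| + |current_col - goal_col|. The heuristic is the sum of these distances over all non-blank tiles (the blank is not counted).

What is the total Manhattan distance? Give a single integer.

Tile 6: at (0,0), goal (1,1), distance |0-1|+|0-1| = 2
Tile 1: at (0,1), goal (0,0), distance |0-0|+|1-0| = 1
Tile 10: at (0,2), goal (2,1), distance |0-2|+|2-1| = 3
Tile 9: at (0,3), goal (2,0), distance |0-2|+|3-0| = 5
Tile 15: at (1,0), goal (3,2), distance |1-3|+|0-2| = 4
Tile 14: at (1,1), goal (3,1), distance |1-3|+|1-1| = 2
Tile 11: at (1,2), goal (2,2), distance |1-2|+|2-2| = 1
Tile 5: at (1,3), goal (1,0), distance |1-1|+|3-0| = 3
Tile 7: at (2,0), goal (1,2), distance |2-1|+|0-2| = 3
Tile 13: at (2,2), goal (3,0), distance |2-3|+|2-0| = 3
Tile 2: at (2,3), goal (0,1), distance |2-0|+|3-1| = 4
Tile 3: at (3,0), goal (0,2), distance |3-0|+|0-2| = 5
Tile 4: at (3,1), goal (0,3), distance |3-0|+|1-3| = 5
Tile 8: at (3,2), goal (1,3), distance |3-1|+|2-3| = 3
Tile 12: at (3,3), goal (2,3), distance |3-2|+|3-3| = 1
Sum: 2 + 1 + 3 + 5 + 4 + 2 + 1 + 3 + 3 + 3 + 4 + 5 + 5 + 3 + 1 = 45

Answer: 45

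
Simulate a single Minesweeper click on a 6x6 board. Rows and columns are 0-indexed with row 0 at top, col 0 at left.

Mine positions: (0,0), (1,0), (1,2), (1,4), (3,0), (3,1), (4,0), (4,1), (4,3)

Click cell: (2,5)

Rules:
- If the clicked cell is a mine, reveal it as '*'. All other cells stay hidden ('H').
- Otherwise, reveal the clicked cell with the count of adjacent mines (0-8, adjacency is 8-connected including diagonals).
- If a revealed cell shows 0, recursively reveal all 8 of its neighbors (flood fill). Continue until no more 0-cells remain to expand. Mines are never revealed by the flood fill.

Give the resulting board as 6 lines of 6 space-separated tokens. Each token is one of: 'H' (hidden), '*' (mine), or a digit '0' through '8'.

H H H H H H
H H H H H H
H H H H H 1
H H H H H H
H H H H H H
H H H H H H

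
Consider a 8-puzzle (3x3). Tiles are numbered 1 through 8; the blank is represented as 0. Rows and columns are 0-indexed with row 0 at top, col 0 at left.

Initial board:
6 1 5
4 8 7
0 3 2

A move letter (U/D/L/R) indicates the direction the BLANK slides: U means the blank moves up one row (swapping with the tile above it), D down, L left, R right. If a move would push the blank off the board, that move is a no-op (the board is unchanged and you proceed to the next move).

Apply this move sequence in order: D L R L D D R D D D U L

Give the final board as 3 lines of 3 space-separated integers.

After move 1 (D):
6 1 5
4 8 7
0 3 2

After move 2 (L):
6 1 5
4 8 7
0 3 2

After move 3 (R):
6 1 5
4 8 7
3 0 2

After move 4 (L):
6 1 5
4 8 7
0 3 2

After move 5 (D):
6 1 5
4 8 7
0 3 2

After move 6 (D):
6 1 5
4 8 7
0 3 2

After move 7 (R):
6 1 5
4 8 7
3 0 2

After move 8 (D):
6 1 5
4 8 7
3 0 2

After move 9 (D):
6 1 5
4 8 7
3 0 2

After move 10 (D):
6 1 5
4 8 7
3 0 2

After move 11 (U):
6 1 5
4 0 7
3 8 2

After move 12 (L):
6 1 5
0 4 7
3 8 2

Answer: 6 1 5
0 4 7
3 8 2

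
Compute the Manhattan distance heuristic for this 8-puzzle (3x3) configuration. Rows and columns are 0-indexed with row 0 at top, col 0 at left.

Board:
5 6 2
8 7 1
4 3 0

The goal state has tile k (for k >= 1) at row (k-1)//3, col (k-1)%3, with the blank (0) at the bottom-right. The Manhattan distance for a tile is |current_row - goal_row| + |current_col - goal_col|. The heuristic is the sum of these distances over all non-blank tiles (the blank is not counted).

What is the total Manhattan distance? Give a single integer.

Answer: 16

Derivation:
Tile 5: (0,0)->(1,1) = 2
Tile 6: (0,1)->(1,2) = 2
Tile 2: (0,2)->(0,1) = 1
Tile 8: (1,0)->(2,1) = 2
Tile 7: (1,1)->(2,0) = 2
Tile 1: (1,2)->(0,0) = 3
Tile 4: (2,0)->(1,0) = 1
Tile 3: (2,1)->(0,2) = 3
Sum: 2 + 2 + 1 + 2 + 2 + 3 + 1 + 3 = 16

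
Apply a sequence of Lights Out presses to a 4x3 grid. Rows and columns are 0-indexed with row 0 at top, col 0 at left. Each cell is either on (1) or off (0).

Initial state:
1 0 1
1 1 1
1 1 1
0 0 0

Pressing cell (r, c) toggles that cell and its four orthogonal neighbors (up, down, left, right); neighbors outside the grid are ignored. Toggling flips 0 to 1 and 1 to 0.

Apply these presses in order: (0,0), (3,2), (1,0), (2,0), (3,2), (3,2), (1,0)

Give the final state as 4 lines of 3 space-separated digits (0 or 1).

After press 1 at (0,0):
0 1 1
0 1 1
1 1 1
0 0 0

After press 2 at (3,2):
0 1 1
0 1 1
1 1 0
0 1 1

After press 3 at (1,0):
1 1 1
1 0 1
0 1 0
0 1 1

After press 4 at (2,0):
1 1 1
0 0 1
1 0 0
1 1 1

After press 5 at (3,2):
1 1 1
0 0 1
1 0 1
1 0 0

After press 6 at (3,2):
1 1 1
0 0 1
1 0 0
1 1 1

After press 7 at (1,0):
0 1 1
1 1 1
0 0 0
1 1 1

Answer: 0 1 1
1 1 1
0 0 0
1 1 1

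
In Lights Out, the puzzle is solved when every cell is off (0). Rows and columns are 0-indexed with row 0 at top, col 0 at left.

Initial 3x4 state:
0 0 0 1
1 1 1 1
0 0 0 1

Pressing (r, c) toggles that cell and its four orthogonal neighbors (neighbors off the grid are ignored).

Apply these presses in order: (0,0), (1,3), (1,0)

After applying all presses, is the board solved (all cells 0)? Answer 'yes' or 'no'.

After press 1 at (0,0):
1 1 0 1
0 1 1 1
0 0 0 1

After press 2 at (1,3):
1 1 0 0
0 1 0 0
0 0 0 0

After press 3 at (1,0):
0 1 0 0
1 0 0 0
1 0 0 0

Lights still on: 3

Answer: no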